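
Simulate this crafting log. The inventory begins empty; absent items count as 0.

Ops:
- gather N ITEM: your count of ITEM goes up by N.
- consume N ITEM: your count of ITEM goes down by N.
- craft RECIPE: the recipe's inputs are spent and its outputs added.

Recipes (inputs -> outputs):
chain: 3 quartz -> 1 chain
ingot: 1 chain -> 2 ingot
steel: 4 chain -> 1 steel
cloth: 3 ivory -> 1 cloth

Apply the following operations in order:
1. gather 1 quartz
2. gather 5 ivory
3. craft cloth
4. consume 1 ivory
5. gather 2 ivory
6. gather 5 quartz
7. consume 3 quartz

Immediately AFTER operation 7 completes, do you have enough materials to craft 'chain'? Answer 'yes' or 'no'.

Answer: yes

Derivation:
After 1 (gather 1 quartz): quartz=1
After 2 (gather 5 ivory): ivory=5 quartz=1
After 3 (craft cloth): cloth=1 ivory=2 quartz=1
After 4 (consume 1 ivory): cloth=1 ivory=1 quartz=1
After 5 (gather 2 ivory): cloth=1 ivory=3 quartz=1
After 6 (gather 5 quartz): cloth=1 ivory=3 quartz=6
After 7 (consume 3 quartz): cloth=1 ivory=3 quartz=3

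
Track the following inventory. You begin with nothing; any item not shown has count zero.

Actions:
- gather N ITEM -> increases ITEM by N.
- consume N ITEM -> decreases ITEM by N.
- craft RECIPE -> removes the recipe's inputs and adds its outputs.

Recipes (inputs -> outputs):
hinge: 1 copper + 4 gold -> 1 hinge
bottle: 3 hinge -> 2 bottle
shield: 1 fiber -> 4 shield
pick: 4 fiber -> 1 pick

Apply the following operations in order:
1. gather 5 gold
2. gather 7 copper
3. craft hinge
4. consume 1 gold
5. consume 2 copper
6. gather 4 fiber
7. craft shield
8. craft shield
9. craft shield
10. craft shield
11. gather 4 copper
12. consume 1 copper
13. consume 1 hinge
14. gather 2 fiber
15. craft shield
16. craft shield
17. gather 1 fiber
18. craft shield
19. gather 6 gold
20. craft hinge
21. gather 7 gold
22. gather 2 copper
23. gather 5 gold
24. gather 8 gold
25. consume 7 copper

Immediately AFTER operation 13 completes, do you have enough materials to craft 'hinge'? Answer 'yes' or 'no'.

After 1 (gather 5 gold): gold=5
After 2 (gather 7 copper): copper=7 gold=5
After 3 (craft hinge): copper=6 gold=1 hinge=1
After 4 (consume 1 gold): copper=6 hinge=1
After 5 (consume 2 copper): copper=4 hinge=1
After 6 (gather 4 fiber): copper=4 fiber=4 hinge=1
After 7 (craft shield): copper=4 fiber=3 hinge=1 shield=4
After 8 (craft shield): copper=4 fiber=2 hinge=1 shield=8
After 9 (craft shield): copper=4 fiber=1 hinge=1 shield=12
After 10 (craft shield): copper=4 hinge=1 shield=16
After 11 (gather 4 copper): copper=8 hinge=1 shield=16
After 12 (consume 1 copper): copper=7 hinge=1 shield=16
After 13 (consume 1 hinge): copper=7 shield=16

Answer: no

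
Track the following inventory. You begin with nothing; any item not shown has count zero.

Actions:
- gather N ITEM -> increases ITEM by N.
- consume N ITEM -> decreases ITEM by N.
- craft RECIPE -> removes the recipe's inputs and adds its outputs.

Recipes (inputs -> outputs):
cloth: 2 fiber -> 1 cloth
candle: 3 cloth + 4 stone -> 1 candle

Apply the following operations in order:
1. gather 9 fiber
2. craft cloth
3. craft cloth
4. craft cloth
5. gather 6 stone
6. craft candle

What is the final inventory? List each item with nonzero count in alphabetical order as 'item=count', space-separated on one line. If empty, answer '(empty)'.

After 1 (gather 9 fiber): fiber=9
After 2 (craft cloth): cloth=1 fiber=7
After 3 (craft cloth): cloth=2 fiber=5
After 4 (craft cloth): cloth=3 fiber=3
After 5 (gather 6 stone): cloth=3 fiber=3 stone=6
After 6 (craft candle): candle=1 fiber=3 stone=2

Answer: candle=1 fiber=3 stone=2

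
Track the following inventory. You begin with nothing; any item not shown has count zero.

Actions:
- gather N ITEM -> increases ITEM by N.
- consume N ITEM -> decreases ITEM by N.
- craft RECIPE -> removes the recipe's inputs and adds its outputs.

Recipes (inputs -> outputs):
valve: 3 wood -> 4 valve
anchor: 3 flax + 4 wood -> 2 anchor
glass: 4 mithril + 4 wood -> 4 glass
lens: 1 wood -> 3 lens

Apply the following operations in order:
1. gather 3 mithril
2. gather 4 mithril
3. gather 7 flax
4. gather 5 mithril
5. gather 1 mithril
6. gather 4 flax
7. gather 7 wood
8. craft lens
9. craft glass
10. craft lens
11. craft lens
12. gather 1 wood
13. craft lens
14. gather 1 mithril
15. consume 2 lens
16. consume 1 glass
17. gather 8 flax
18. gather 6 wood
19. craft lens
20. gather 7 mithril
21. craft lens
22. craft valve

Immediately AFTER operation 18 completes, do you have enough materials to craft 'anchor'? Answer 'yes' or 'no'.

After 1 (gather 3 mithril): mithril=3
After 2 (gather 4 mithril): mithril=7
After 3 (gather 7 flax): flax=7 mithril=7
After 4 (gather 5 mithril): flax=7 mithril=12
After 5 (gather 1 mithril): flax=7 mithril=13
After 6 (gather 4 flax): flax=11 mithril=13
After 7 (gather 7 wood): flax=11 mithril=13 wood=7
After 8 (craft lens): flax=11 lens=3 mithril=13 wood=6
After 9 (craft glass): flax=11 glass=4 lens=3 mithril=9 wood=2
After 10 (craft lens): flax=11 glass=4 lens=6 mithril=9 wood=1
After 11 (craft lens): flax=11 glass=4 lens=9 mithril=9
After 12 (gather 1 wood): flax=11 glass=4 lens=9 mithril=9 wood=1
After 13 (craft lens): flax=11 glass=4 lens=12 mithril=9
After 14 (gather 1 mithril): flax=11 glass=4 lens=12 mithril=10
After 15 (consume 2 lens): flax=11 glass=4 lens=10 mithril=10
After 16 (consume 1 glass): flax=11 glass=3 lens=10 mithril=10
After 17 (gather 8 flax): flax=19 glass=3 lens=10 mithril=10
After 18 (gather 6 wood): flax=19 glass=3 lens=10 mithril=10 wood=6

Answer: yes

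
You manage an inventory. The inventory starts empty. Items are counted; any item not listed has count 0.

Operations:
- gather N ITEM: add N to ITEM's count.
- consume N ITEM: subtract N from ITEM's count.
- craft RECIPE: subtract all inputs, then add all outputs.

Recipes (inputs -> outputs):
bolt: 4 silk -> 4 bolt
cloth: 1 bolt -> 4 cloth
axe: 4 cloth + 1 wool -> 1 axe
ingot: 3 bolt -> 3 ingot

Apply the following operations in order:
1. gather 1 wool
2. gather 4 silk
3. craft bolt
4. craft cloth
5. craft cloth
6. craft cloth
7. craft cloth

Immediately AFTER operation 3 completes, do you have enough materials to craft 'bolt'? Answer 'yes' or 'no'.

After 1 (gather 1 wool): wool=1
After 2 (gather 4 silk): silk=4 wool=1
After 3 (craft bolt): bolt=4 wool=1

Answer: no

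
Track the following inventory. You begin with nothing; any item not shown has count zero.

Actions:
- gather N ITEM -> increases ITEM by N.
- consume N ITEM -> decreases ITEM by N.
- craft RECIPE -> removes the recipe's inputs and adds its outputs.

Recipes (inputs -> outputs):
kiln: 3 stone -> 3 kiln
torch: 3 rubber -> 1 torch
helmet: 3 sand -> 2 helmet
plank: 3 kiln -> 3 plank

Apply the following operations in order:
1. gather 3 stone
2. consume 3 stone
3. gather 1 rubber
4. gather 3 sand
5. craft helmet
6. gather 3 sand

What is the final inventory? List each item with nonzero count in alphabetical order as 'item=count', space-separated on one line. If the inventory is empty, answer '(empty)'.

Answer: helmet=2 rubber=1 sand=3

Derivation:
After 1 (gather 3 stone): stone=3
After 2 (consume 3 stone): (empty)
After 3 (gather 1 rubber): rubber=1
After 4 (gather 3 sand): rubber=1 sand=3
After 5 (craft helmet): helmet=2 rubber=1
After 6 (gather 3 sand): helmet=2 rubber=1 sand=3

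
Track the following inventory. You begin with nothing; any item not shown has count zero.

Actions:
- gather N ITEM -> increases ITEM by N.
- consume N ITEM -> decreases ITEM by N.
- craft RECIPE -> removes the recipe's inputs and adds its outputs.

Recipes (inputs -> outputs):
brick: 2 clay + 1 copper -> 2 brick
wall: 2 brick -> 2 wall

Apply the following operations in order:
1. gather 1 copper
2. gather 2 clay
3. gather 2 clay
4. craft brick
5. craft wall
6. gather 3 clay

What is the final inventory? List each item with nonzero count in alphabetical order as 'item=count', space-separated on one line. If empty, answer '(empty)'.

Answer: clay=5 wall=2

Derivation:
After 1 (gather 1 copper): copper=1
After 2 (gather 2 clay): clay=2 copper=1
After 3 (gather 2 clay): clay=4 copper=1
After 4 (craft brick): brick=2 clay=2
After 5 (craft wall): clay=2 wall=2
After 6 (gather 3 clay): clay=5 wall=2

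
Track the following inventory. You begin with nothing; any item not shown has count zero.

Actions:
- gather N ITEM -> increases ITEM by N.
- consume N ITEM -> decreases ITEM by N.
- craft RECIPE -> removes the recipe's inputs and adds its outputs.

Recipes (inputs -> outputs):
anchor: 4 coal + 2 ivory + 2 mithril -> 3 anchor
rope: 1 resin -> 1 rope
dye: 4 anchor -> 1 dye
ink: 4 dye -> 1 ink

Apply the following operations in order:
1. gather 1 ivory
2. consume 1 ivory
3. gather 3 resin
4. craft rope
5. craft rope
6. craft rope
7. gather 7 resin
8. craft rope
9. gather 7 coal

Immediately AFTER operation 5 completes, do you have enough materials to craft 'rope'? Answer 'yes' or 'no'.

Answer: yes

Derivation:
After 1 (gather 1 ivory): ivory=1
After 2 (consume 1 ivory): (empty)
After 3 (gather 3 resin): resin=3
After 4 (craft rope): resin=2 rope=1
After 5 (craft rope): resin=1 rope=2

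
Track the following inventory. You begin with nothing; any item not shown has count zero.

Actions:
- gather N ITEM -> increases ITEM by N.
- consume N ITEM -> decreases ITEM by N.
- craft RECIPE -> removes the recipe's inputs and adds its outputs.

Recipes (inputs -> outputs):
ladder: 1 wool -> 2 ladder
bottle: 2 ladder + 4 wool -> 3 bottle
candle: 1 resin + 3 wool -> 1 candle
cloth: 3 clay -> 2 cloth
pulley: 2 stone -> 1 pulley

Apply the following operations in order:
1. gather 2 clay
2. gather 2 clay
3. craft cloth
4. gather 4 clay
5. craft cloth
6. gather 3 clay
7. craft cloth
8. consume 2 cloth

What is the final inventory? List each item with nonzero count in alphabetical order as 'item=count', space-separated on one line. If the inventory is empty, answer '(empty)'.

After 1 (gather 2 clay): clay=2
After 2 (gather 2 clay): clay=4
After 3 (craft cloth): clay=1 cloth=2
After 4 (gather 4 clay): clay=5 cloth=2
After 5 (craft cloth): clay=2 cloth=4
After 6 (gather 3 clay): clay=5 cloth=4
After 7 (craft cloth): clay=2 cloth=6
After 8 (consume 2 cloth): clay=2 cloth=4

Answer: clay=2 cloth=4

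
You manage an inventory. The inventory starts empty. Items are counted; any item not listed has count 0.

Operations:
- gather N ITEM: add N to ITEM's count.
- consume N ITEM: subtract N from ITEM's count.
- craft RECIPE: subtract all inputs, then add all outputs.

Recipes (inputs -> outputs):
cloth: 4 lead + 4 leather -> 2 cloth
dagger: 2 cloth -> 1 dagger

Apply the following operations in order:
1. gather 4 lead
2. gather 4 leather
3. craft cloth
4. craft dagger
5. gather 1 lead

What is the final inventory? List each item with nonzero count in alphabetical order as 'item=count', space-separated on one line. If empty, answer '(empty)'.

Answer: dagger=1 lead=1

Derivation:
After 1 (gather 4 lead): lead=4
After 2 (gather 4 leather): lead=4 leather=4
After 3 (craft cloth): cloth=2
After 4 (craft dagger): dagger=1
After 5 (gather 1 lead): dagger=1 lead=1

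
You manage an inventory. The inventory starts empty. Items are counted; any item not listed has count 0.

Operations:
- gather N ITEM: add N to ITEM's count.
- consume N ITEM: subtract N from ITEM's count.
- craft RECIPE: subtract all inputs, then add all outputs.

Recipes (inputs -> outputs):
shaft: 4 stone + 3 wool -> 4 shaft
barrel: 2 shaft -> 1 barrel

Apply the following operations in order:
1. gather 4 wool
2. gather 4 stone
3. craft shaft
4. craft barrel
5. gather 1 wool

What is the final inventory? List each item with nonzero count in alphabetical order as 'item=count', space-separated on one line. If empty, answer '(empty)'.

After 1 (gather 4 wool): wool=4
After 2 (gather 4 stone): stone=4 wool=4
After 3 (craft shaft): shaft=4 wool=1
After 4 (craft barrel): barrel=1 shaft=2 wool=1
After 5 (gather 1 wool): barrel=1 shaft=2 wool=2

Answer: barrel=1 shaft=2 wool=2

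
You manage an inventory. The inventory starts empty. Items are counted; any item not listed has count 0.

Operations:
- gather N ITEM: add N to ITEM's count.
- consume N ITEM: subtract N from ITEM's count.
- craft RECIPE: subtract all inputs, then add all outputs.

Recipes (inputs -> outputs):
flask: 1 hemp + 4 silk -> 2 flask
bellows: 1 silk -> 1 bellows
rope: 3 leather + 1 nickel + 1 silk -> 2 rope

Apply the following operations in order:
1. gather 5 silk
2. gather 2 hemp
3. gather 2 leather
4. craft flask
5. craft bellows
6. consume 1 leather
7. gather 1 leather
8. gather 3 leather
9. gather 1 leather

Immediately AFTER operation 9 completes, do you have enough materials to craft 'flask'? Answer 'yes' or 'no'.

Answer: no

Derivation:
After 1 (gather 5 silk): silk=5
After 2 (gather 2 hemp): hemp=2 silk=5
After 3 (gather 2 leather): hemp=2 leather=2 silk=5
After 4 (craft flask): flask=2 hemp=1 leather=2 silk=1
After 5 (craft bellows): bellows=1 flask=2 hemp=1 leather=2
After 6 (consume 1 leather): bellows=1 flask=2 hemp=1 leather=1
After 7 (gather 1 leather): bellows=1 flask=2 hemp=1 leather=2
After 8 (gather 3 leather): bellows=1 flask=2 hemp=1 leather=5
After 9 (gather 1 leather): bellows=1 flask=2 hemp=1 leather=6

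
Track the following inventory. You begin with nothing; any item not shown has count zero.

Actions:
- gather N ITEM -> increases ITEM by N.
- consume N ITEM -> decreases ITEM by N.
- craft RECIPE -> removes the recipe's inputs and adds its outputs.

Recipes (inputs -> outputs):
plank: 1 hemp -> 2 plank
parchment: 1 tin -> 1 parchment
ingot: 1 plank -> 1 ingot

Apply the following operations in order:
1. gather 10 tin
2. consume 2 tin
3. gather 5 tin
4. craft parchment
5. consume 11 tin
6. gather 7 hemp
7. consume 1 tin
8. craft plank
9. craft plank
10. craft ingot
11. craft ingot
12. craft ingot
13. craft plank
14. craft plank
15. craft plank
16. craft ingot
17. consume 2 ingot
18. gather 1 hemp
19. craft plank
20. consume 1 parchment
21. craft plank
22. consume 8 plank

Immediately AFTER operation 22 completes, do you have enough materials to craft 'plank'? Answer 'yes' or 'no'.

Answer: yes

Derivation:
After 1 (gather 10 tin): tin=10
After 2 (consume 2 tin): tin=8
After 3 (gather 5 tin): tin=13
After 4 (craft parchment): parchment=1 tin=12
After 5 (consume 11 tin): parchment=1 tin=1
After 6 (gather 7 hemp): hemp=7 parchment=1 tin=1
After 7 (consume 1 tin): hemp=7 parchment=1
After 8 (craft plank): hemp=6 parchment=1 plank=2
After 9 (craft plank): hemp=5 parchment=1 plank=4
After 10 (craft ingot): hemp=5 ingot=1 parchment=1 plank=3
After 11 (craft ingot): hemp=5 ingot=2 parchment=1 plank=2
After 12 (craft ingot): hemp=5 ingot=3 parchment=1 plank=1
After 13 (craft plank): hemp=4 ingot=3 parchment=1 plank=3
After 14 (craft plank): hemp=3 ingot=3 parchment=1 plank=5
After 15 (craft plank): hemp=2 ingot=3 parchment=1 plank=7
After 16 (craft ingot): hemp=2 ingot=4 parchment=1 plank=6
After 17 (consume 2 ingot): hemp=2 ingot=2 parchment=1 plank=6
After 18 (gather 1 hemp): hemp=3 ingot=2 parchment=1 plank=6
After 19 (craft plank): hemp=2 ingot=2 parchment=1 plank=8
After 20 (consume 1 parchment): hemp=2 ingot=2 plank=8
After 21 (craft plank): hemp=1 ingot=2 plank=10
After 22 (consume 8 plank): hemp=1 ingot=2 plank=2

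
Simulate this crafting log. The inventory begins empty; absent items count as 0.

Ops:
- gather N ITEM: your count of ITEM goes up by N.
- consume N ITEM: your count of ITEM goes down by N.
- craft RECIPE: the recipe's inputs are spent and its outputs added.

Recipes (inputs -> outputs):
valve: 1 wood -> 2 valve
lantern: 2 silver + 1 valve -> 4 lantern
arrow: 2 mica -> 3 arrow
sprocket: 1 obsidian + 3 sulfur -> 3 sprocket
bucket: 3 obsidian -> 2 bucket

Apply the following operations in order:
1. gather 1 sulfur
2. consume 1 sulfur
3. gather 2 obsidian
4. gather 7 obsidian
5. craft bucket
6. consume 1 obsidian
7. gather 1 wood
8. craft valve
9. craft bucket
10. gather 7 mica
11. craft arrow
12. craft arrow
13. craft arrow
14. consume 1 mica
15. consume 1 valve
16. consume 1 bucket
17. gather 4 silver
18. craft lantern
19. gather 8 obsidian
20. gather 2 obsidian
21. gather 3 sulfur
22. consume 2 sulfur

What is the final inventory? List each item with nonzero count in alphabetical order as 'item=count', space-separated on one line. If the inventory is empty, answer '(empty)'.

After 1 (gather 1 sulfur): sulfur=1
After 2 (consume 1 sulfur): (empty)
After 3 (gather 2 obsidian): obsidian=2
After 4 (gather 7 obsidian): obsidian=9
After 5 (craft bucket): bucket=2 obsidian=6
After 6 (consume 1 obsidian): bucket=2 obsidian=5
After 7 (gather 1 wood): bucket=2 obsidian=5 wood=1
After 8 (craft valve): bucket=2 obsidian=5 valve=2
After 9 (craft bucket): bucket=4 obsidian=2 valve=2
After 10 (gather 7 mica): bucket=4 mica=7 obsidian=2 valve=2
After 11 (craft arrow): arrow=3 bucket=4 mica=5 obsidian=2 valve=2
After 12 (craft arrow): arrow=6 bucket=4 mica=3 obsidian=2 valve=2
After 13 (craft arrow): arrow=9 bucket=4 mica=1 obsidian=2 valve=2
After 14 (consume 1 mica): arrow=9 bucket=4 obsidian=2 valve=2
After 15 (consume 1 valve): arrow=9 bucket=4 obsidian=2 valve=1
After 16 (consume 1 bucket): arrow=9 bucket=3 obsidian=2 valve=1
After 17 (gather 4 silver): arrow=9 bucket=3 obsidian=2 silver=4 valve=1
After 18 (craft lantern): arrow=9 bucket=3 lantern=4 obsidian=2 silver=2
After 19 (gather 8 obsidian): arrow=9 bucket=3 lantern=4 obsidian=10 silver=2
After 20 (gather 2 obsidian): arrow=9 bucket=3 lantern=4 obsidian=12 silver=2
After 21 (gather 3 sulfur): arrow=9 bucket=3 lantern=4 obsidian=12 silver=2 sulfur=3
After 22 (consume 2 sulfur): arrow=9 bucket=3 lantern=4 obsidian=12 silver=2 sulfur=1

Answer: arrow=9 bucket=3 lantern=4 obsidian=12 silver=2 sulfur=1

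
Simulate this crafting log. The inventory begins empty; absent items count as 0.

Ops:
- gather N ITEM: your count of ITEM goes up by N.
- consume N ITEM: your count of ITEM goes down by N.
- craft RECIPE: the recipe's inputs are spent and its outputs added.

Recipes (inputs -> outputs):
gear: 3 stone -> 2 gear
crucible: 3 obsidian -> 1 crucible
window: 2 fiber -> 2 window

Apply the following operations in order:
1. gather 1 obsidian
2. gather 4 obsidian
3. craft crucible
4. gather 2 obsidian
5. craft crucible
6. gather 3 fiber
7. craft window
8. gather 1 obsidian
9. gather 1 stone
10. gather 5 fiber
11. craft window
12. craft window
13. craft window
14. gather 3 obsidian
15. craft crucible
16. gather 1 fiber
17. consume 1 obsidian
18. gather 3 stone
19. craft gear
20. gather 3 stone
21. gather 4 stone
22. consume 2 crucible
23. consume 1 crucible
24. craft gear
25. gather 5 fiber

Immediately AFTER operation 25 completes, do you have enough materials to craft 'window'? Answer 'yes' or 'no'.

Answer: yes

Derivation:
After 1 (gather 1 obsidian): obsidian=1
After 2 (gather 4 obsidian): obsidian=5
After 3 (craft crucible): crucible=1 obsidian=2
After 4 (gather 2 obsidian): crucible=1 obsidian=4
After 5 (craft crucible): crucible=2 obsidian=1
After 6 (gather 3 fiber): crucible=2 fiber=3 obsidian=1
After 7 (craft window): crucible=2 fiber=1 obsidian=1 window=2
After 8 (gather 1 obsidian): crucible=2 fiber=1 obsidian=2 window=2
After 9 (gather 1 stone): crucible=2 fiber=1 obsidian=2 stone=1 window=2
After 10 (gather 5 fiber): crucible=2 fiber=6 obsidian=2 stone=1 window=2
After 11 (craft window): crucible=2 fiber=4 obsidian=2 stone=1 window=4
After 12 (craft window): crucible=2 fiber=2 obsidian=2 stone=1 window=6
After 13 (craft window): crucible=2 obsidian=2 stone=1 window=8
After 14 (gather 3 obsidian): crucible=2 obsidian=5 stone=1 window=8
After 15 (craft crucible): crucible=3 obsidian=2 stone=1 window=8
After 16 (gather 1 fiber): crucible=3 fiber=1 obsidian=2 stone=1 window=8
After 17 (consume 1 obsidian): crucible=3 fiber=1 obsidian=1 stone=1 window=8
After 18 (gather 3 stone): crucible=3 fiber=1 obsidian=1 stone=4 window=8
After 19 (craft gear): crucible=3 fiber=1 gear=2 obsidian=1 stone=1 window=8
After 20 (gather 3 stone): crucible=3 fiber=1 gear=2 obsidian=1 stone=4 window=8
After 21 (gather 4 stone): crucible=3 fiber=1 gear=2 obsidian=1 stone=8 window=8
After 22 (consume 2 crucible): crucible=1 fiber=1 gear=2 obsidian=1 stone=8 window=8
After 23 (consume 1 crucible): fiber=1 gear=2 obsidian=1 stone=8 window=8
After 24 (craft gear): fiber=1 gear=4 obsidian=1 stone=5 window=8
After 25 (gather 5 fiber): fiber=6 gear=4 obsidian=1 stone=5 window=8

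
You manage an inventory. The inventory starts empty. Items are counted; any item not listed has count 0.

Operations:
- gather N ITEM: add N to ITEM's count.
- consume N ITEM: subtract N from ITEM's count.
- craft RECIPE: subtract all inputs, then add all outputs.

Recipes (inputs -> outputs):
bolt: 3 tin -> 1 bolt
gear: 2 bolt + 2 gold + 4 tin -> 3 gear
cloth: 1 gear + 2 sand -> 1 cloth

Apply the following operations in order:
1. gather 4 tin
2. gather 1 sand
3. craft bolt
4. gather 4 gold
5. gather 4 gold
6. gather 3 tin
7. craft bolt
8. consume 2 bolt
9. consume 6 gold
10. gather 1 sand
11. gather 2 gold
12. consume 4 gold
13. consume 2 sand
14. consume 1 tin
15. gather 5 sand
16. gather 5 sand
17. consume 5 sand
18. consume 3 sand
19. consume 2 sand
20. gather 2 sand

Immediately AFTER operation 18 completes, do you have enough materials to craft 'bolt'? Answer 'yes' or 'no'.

After 1 (gather 4 tin): tin=4
After 2 (gather 1 sand): sand=1 tin=4
After 3 (craft bolt): bolt=1 sand=1 tin=1
After 4 (gather 4 gold): bolt=1 gold=4 sand=1 tin=1
After 5 (gather 4 gold): bolt=1 gold=8 sand=1 tin=1
After 6 (gather 3 tin): bolt=1 gold=8 sand=1 tin=4
After 7 (craft bolt): bolt=2 gold=8 sand=1 tin=1
After 8 (consume 2 bolt): gold=8 sand=1 tin=1
After 9 (consume 6 gold): gold=2 sand=1 tin=1
After 10 (gather 1 sand): gold=2 sand=2 tin=1
After 11 (gather 2 gold): gold=4 sand=2 tin=1
After 12 (consume 4 gold): sand=2 tin=1
After 13 (consume 2 sand): tin=1
After 14 (consume 1 tin): (empty)
After 15 (gather 5 sand): sand=5
After 16 (gather 5 sand): sand=10
After 17 (consume 5 sand): sand=5
After 18 (consume 3 sand): sand=2

Answer: no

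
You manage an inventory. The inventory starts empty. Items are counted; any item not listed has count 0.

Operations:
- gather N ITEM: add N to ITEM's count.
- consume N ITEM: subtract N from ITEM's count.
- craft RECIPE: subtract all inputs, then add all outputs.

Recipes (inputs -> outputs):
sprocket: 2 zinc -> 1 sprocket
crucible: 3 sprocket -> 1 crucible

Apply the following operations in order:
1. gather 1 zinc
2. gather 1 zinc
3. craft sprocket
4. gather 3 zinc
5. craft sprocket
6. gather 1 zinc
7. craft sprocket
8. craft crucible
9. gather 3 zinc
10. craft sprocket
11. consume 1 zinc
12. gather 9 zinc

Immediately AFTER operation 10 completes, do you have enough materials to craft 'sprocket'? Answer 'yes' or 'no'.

Answer: no

Derivation:
After 1 (gather 1 zinc): zinc=1
After 2 (gather 1 zinc): zinc=2
After 3 (craft sprocket): sprocket=1
After 4 (gather 3 zinc): sprocket=1 zinc=3
After 5 (craft sprocket): sprocket=2 zinc=1
After 6 (gather 1 zinc): sprocket=2 zinc=2
After 7 (craft sprocket): sprocket=3
After 8 (craft crucible): crucible=1
After 9 (gather 3 zinc): crucible=1 zinc=3
After 10 (craft sprocket): crucible=1 sprocket=1 zinc=1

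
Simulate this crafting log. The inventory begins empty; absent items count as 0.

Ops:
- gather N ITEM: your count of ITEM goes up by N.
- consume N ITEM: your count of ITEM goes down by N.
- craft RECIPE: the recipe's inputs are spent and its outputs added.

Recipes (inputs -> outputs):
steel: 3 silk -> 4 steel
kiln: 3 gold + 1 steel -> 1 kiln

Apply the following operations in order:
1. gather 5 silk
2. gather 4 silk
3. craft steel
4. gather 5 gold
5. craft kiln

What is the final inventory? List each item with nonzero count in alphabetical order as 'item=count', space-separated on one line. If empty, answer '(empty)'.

After 1 (gather 5 silk): silk=5
After 2 (gather 4 silk): silk=9
After 3 (craft steel): silk=6 steel=4
After 4 (gather 5 gold): gold=5 silk=6 steel=4
After 5 (craft kiln): gold=2 kiln=1 silk=6 steel=3

Answer: gold=2 kiln=1 silk=6 steel=3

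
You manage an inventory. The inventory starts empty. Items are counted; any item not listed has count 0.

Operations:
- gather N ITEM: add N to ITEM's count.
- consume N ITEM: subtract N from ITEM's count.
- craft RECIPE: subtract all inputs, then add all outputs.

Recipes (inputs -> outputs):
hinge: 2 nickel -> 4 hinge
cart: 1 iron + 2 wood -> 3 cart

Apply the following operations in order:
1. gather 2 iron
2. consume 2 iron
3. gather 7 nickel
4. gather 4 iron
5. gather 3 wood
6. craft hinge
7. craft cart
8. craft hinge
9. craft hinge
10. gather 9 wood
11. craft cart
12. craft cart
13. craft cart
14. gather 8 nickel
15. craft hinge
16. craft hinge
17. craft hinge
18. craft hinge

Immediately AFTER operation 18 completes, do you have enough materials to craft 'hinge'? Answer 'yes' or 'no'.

Answer: no

Derivation:
After 1 (gather 2 iron): iron=2
After 2 (consume 2 iron): (empty)
After 3 (gather 7 nickel): nickel=7
After 4 (gather 4 iron): iron=4 nickel=7
After 5 (gather 3 wood): iron=4 nickel=7 wood=3
After 6 (craft hinge): hinge=4 iron=4 nickel=5 wood=3
After 7 (craft cart): cart=3 hinge=4 iron=3 nickel=5 wood=1
After 8 (craft hinge): cart=3 hinge=8 iron=3 nickel=3 wood=1
After 9 (craft hinge): cart=3 hinge=12 iron=3 nickel=1 wood=1
After 10 (gather 9 wood): cart=3 hinge=12 iron=3 nickel=1 wood=10
After 11 (craft cart): cart=6 hinge=12 iron=2 nickel=1 wood=8
After 12 (craft cart): cart=9 hinge=12 iron=1 nickel=1 wood=6
After 13 (craft cart): cart=12 hinge=12 nickel=1 wood=4
After 14 (gather 8 nickel): cart=12 hinge=12 nickel=9 wood=4
After 15 (craft hinge): cart=12 hinge=16 nickel=7 wood=4
After 16 (craft hinge): cart=12 hinge=20 nickel=5 wood=4
After 17 (craft hinge): cart=12 hinge=24 nickel=3 wood=4
After 18 (craft hinge): cart=12 hinge=28 nickel=1 wood=4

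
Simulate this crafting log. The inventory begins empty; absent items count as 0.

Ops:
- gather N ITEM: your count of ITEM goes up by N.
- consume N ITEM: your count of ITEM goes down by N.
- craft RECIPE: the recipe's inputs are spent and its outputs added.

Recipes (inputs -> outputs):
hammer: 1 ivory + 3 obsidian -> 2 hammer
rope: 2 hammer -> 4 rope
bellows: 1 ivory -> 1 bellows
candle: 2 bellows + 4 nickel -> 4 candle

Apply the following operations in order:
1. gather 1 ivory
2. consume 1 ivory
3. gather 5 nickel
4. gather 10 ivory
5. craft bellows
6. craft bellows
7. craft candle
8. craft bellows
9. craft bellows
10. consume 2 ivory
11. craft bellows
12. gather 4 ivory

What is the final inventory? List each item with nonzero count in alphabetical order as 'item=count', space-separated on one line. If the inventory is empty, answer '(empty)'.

After 1 (gather 1 ivory): ivory=1
After 2 (consume 1 ivory): (empty)
After 3 (gather 5 nickel): nickel=5
After 4 (gather 10 ivory): ivory=10 nickel=5
After 5 (craft bellows): bellows=1 ivory=9 nickel=5
After 6 (craft bellows): bellows=2 ivory=8 nickel=5
After 7 (craft candle): candle=4 ivory=8 nickel=1
After 8 (craft bellows): bellows=1 candle=4 ivory=7 nickel=1
After 9 (craft bellows): bellows=2 candle=4 ivory=6 nickel=1
After 10 (consume 2 ivory): bellows=2 candle=4 ivory=4 nickel=1
After 11 (craft bellows): bellows=3 candle=4 ivory=3 nickel=1
After 12 (gather 4 ivory): bellows=3 candle=4 ivory=7 nickel=1

Answer: bellows=3 candle=4 ivory=7 nickel=1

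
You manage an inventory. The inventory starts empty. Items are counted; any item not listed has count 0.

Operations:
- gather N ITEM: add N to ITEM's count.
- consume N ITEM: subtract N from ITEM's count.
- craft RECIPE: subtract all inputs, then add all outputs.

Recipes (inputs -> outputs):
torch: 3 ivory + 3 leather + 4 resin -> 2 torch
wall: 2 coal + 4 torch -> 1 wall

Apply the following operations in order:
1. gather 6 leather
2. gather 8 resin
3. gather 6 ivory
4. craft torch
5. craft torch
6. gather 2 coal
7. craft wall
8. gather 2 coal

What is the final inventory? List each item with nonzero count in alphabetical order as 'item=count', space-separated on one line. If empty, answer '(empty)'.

Answer: coal=2 wall=1

Derivation:
After 1 (gather 6 leather): leather=6
After 2 (gather 8 resin): leather=6 resin=8
After 3 (gather 6 ivory): ivory=6 leather=6 resin=8
After 4 (craft torch): ivory=3 leather=3 resin=4 torch=2
After 5 (craft torch): torch=4
After 6 (gather 2 coal): coal=2 torch=4
After 7 (craft wall): wall=1
After 8 (gather 2 coal): coal=2 wall=1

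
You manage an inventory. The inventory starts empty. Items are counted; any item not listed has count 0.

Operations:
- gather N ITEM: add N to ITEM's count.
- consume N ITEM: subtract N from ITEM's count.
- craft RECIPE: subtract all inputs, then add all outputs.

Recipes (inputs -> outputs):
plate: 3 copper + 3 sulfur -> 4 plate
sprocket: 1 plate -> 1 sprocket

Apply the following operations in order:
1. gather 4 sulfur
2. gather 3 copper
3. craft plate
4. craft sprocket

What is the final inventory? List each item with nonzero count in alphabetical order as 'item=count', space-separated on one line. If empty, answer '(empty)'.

Answer: plate=3 sprocket=1 sulfur=1

Derivation:
After 1 (gather 4 sulfur): sulfur=4
After 2 (gather 3 copper): copper=3 sulfur=4
After 3 (craft plate): plate=4 sulfur=1
After 4 (craft sprocket): plate=3 sprocket=1 sulfur=1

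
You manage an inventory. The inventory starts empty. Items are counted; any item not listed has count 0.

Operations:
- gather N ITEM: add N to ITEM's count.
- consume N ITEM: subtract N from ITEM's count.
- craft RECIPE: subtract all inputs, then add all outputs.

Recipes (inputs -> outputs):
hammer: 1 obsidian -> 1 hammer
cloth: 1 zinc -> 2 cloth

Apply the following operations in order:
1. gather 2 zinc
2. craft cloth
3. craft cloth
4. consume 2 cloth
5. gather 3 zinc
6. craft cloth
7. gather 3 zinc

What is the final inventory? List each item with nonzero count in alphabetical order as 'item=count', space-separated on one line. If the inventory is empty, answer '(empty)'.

After 1 (gather 2 zinc): zinc=2
After 2 (craft cloth): cloth=2 zinc=1
After 3 (craft cloth): cloth=4
After 4 (consume 2 cloth): cloth=2
After 5 (gather 3 zinc): cloth=2 zinc=3
After 6 (craft cloth): cloth=4 zinc=2
After 7 (gather 3 zinc): cloth=4 zinc=5

Answer: cloth=4 zinc=5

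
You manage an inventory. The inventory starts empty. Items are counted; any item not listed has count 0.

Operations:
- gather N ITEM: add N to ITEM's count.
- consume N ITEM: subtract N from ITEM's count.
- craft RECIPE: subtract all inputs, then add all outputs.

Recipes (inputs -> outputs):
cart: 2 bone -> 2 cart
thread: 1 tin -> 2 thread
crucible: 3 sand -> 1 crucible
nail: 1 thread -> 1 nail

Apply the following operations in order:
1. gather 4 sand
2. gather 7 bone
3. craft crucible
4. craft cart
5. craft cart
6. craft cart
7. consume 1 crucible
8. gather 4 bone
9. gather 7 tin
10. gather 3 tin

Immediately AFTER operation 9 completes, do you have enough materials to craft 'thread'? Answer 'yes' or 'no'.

After 1 (gather 4 sand): sand=4
After 2 (gather 7 bone): bone=7 sand=4
After 3 (craft crucible): bone=7 crucible=1 sand=1
After 4 (craft cart): bone=5 cart=2 crucible=1 sand=1
After 5 (craft cart): bone=3 cart=4 crucible=1 sand=1
After 6 (craft cart): bone=1 cart=6 crucible=1 sand=1
After 7 (consume 1 crucible): bone=1 cart=6 sand=1
After 8 (gather 4 bone): bone=5 cart=6 sand=1
After 9 (gather 7 tin): bone=5 cart=6 sand=1 tin=7

Answer: yes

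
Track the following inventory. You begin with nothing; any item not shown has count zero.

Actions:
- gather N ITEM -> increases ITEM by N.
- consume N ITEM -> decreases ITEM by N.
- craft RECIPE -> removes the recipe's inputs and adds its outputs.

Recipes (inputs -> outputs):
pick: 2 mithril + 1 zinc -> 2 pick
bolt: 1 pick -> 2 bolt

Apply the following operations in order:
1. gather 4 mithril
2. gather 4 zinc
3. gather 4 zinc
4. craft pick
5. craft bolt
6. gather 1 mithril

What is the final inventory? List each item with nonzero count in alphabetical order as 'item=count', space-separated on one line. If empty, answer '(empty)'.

After 1 (gather 4 mithril): mithril=4
After 2 (gather 4 zinc): mithril=4 zinc=4
After 3 (gather 4 zinc): mithril=4 zinc=8
After 4 (craft pick): mithril=2 pick=2 zinc=7
After 5 (craft bolt): bolt=2 mithril=2 pick=1 zinc=7
After 6 (gather 1 mithril): bolt=2 mithril=3 pick=1 zinc=7

Answer: bolt=2 mithril=3 pick=1 zinc=7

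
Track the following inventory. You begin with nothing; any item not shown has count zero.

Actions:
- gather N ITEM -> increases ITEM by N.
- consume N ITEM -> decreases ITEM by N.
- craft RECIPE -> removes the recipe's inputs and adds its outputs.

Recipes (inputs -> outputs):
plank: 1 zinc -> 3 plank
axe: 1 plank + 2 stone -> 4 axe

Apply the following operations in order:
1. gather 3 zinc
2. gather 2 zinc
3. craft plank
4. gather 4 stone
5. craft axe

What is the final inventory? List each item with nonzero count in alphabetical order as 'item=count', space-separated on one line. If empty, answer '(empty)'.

Answer: axe=4 plank=2 stone=2 zinc=4

Derivation:
After 1 (gather 3 zinc): zinc=3
After 2 (gather 2 zinc): zinc=5
After 3 (craft plank): plank=3 zinc=4
After 4 (gather 4 stone): plank=3 stone=4 zinc=4
After 5 (craft axe): axe=4 plank=2 stone=2 zinc=4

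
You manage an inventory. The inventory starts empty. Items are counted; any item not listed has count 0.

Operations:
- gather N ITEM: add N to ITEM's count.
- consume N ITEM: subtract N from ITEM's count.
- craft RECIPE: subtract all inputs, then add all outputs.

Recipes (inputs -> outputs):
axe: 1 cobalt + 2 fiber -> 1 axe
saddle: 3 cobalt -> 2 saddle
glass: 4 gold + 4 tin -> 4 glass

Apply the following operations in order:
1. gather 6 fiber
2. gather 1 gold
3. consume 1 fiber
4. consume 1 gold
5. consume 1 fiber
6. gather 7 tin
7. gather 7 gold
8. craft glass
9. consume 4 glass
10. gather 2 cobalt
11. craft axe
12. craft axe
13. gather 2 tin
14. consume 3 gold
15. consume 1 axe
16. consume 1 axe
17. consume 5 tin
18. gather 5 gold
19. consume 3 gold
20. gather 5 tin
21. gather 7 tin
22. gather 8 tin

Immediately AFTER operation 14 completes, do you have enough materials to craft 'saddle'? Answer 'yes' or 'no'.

After 1 (gather 6 fiber): fiber=6
After 2 (gather 1 gold): fiber=6 gold=1
After 3 (consume 1 fiber): fiber=5 gold=1
After 4 (consume 1 gold): fiber=5
After 5 (consume 1 fiber): fiber=4
After 6 (gather 7 tin): fiber=4 tin=7
After 7 (gather 7 gold): fiber=4 gold=7 tin=7
After 8 (craft glass): fiber=4 glass=4 gold=3 tin=3
After 9 (consume 4 glass): fiber=4 gold=3 tin=3
After 10 (gather 2 cobalt): cobalt=2 fiber=4 gold=3 tin=3
After 11 (craft axe): axe=1 cobalt=1 fiber=2 gold=3 tin=3
After 12 (craft axe): axe=2 gold=3 tin=3
After 13 (gather 2 tin): axe=2 gold=3 tin=5
After 14 (consume 3 gold): axe=2 tin=5

Answer: no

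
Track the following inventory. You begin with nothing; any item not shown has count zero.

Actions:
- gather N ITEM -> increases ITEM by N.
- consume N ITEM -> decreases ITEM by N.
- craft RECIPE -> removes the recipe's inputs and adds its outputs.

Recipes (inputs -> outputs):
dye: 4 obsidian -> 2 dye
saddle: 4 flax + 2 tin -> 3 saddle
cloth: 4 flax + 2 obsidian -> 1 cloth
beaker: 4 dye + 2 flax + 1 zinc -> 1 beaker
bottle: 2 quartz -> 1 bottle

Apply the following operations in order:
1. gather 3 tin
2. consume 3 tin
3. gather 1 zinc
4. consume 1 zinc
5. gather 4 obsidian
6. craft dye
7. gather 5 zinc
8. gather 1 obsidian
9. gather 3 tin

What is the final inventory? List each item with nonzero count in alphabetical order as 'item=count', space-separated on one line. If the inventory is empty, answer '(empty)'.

After 1 (gather 3 tin): tin=3
After 2 (consume 3 tin): (empty)
After 3 (gather 1 zinc): zinc=1
After 4 (consume 1 zinc): (empty)
After 5 (gather 4 obsidian): obsidian=4
After 6 (craft dye): dye=2
After 7 (gather 5 zinc): dye=2 zinc=5
After 8 (gather 1 obsidian): dye=2 obsidian=1 zinc=5
After 9 (gather 3 tin): dye=2 obsidian=1 tin=3 zinc=5

Answer: dye=2 obsidian=1 tin=3 zinc=5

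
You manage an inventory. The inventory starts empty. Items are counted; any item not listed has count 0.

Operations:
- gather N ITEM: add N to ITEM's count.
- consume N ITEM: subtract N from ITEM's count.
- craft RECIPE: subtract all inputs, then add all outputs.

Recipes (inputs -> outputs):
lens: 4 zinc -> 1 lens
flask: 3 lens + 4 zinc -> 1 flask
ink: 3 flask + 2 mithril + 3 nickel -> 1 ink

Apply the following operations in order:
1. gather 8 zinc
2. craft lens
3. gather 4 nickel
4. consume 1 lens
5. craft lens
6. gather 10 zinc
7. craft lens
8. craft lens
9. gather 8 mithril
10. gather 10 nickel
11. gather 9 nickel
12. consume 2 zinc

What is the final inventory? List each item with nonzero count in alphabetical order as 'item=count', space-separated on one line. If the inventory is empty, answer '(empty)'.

After 1 (gather 8 zinc): zinc=8
After 2 (craft lens): lens=1 zinc=4
After 3 (gather 4 nickel): lens=1 nickel=4 zinc=4
After 4 (consume 1 lens): nickel=4 zinc=4
After 5 (craft lens): lens=1 nickel=4
After 6 (gather 10 zinc): lens=1 nickel=4 zinc=10
After 7 (craft lens): lens=2 nickel=4 zinc=6
After 8 (craft lens): lens=3 nickel=4 zinc=2
After 9 (gather 8 mithril): lens=3 mithril=8 nickel=4 zinc=2
After 10 (gather 10 nickel): lens=3 mithril=8 nickel=14 zinc=2
After 11 (gather 9 nickel): lens=3 mithril=8 nickel=23 zinc=2
After 12 (consume 2 zinc): lens=3 mithril=8 nickel=23

Answer: lens=3 mithril=8 nickel=23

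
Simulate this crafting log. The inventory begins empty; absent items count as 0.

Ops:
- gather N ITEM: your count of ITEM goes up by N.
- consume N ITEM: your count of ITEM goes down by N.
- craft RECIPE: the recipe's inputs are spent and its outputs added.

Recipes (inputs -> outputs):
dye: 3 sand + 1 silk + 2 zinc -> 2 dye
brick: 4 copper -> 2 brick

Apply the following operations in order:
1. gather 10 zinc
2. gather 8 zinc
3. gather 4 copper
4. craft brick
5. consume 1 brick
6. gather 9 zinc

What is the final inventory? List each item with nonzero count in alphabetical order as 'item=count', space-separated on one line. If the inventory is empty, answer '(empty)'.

After 1 (gather 10 zinc): zinc=10
After 2 (gather 8 zinc): zinc=18
After 3 (gather 4 copper): copper=4 zinc=18
After 4 (craft brick): brick=2 zinc=18
After 5 (consume 1 brick): brick=1 zinc=18
After 6 (gather 9 zinc): brick=1 zinc=27

Answer: brick=1 zinc=27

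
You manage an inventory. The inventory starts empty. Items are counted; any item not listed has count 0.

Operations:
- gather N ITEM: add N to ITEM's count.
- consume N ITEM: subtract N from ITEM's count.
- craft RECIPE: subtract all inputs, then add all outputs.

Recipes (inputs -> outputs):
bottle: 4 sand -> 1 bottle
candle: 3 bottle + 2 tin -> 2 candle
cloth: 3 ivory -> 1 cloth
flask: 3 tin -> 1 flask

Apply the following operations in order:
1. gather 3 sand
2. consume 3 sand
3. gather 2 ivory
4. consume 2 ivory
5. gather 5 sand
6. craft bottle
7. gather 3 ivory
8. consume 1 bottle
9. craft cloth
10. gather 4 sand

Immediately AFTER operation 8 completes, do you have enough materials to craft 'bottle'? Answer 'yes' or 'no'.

Answer: no

Derivation:
After 1 (gather 3 sand): sand=3
After 2 (consume 3 sand): (empty)
After 3 (gather 2 ivory): ivory=2
After 4 (consume 2 ivory): (empty)
After 5 (gather 5 sand): sand=5
After 6 (craft bottle): bottle=1 sand=1
After 7 (gather 3 ivory): bottle=1 ivory=3 sand=1
After 8 (consume 1 bottle): ivory=3 sand=1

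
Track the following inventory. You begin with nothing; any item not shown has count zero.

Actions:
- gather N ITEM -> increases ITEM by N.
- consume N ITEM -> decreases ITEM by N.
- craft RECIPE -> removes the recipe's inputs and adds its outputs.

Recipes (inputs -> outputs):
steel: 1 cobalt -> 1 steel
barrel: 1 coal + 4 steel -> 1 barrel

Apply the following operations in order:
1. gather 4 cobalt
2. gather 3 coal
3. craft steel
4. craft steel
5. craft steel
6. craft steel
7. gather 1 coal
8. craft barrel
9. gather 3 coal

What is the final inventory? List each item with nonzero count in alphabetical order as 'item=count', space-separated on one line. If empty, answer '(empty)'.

Answer: barrel=1 coal=6

Derivation:
After 1 (gather 4 cobalt): cobalt=4
After 2 (gather 3 coal): coal=3 cobalt=4
After 3 (craft steel): coal=3 cobalt=3 steel=1
After 4 (craft steel): coal=3 cobalt=2 steel=2
After 5 (craft steel): coal=3 cobalt=1 steel=3
After 6 (craft steel): coal=3 steel=4
After 7 (gather 1 coal): coal=4 steel=4
After 8 (craft barrel): barrel=1 coal=3
After 9 (gather 3 coal): barrel=1 coal=6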